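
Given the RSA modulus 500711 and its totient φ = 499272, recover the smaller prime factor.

587

φ(n) = (p−1)(q−1) = n − (p+q) + 1, so p + q = 500711 − 499272 + 1 = 1440.
p and q are the roots of t² − 1440t + 500711 = 0.
Discriminant: 1440² − 4·500711 = 2073600 − 2002844 = 70756; √70756 = 266.
q = (1440 − 266)/2 = 587, p = (1440 + 266)/2 = 853.
Check: 587 · 853 = 500711.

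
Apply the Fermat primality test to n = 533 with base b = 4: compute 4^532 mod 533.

139

4^1 ≡ 4 (mod 533)
4^2 ≡ 4^2 = 16 ≡ 16 (mod 533)
4^4 ≡ 16^2 = 256 ≡ 256 (mod 533)
4^8 ≡ 256^2 = 65536 ≡ 510 (mod 533)
4^16 ≡ 510^2 = 260100 ≡ 529 (mod 533)
4^32 ≡ 529^2 = 279841 ≡ 16 (mod 533)
4^64 ≡ 16^2 = 256 ≡ 256 (mod 533)
4^128 ≡ 256^2 = 65536 ≡ 510 (mod 533)
4^256 ≡ 510^2 = 260100 ≡ 529 (mod 533)
4^512 ≡ 529^2 = 279841 ≡ 16 (mod 533)
532 = 512 + 16 + 4 in binary powers of 2.
So 4^532 ≡ 16 · 529 · 256 ≡ 139 (mod 533).
Since 139 ≠ 1, base 4 is a Fermat witness: 533 is composite.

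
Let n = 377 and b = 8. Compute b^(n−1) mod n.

53

8^1 ≡ 8 (mod 377)
8^2 ≡ 8^2 = 64 ≡ 64 (mod 377)
8^4 ≡ 64^2 = 4096 ≡ 326 (mod 377)
8^8 ≡ 326^2 = 106276 ≡ 339 (mod 377)
8^16 ≡ 339^2 = 114921 ≡ 313 (mod 377)
8^32 ≡ 313^2 = 97969 ≡ 326 (mod 377)
8^64 ≡ 326^2 = 106276 ≡ 339 (mod 377)
8^128 ≡ 339^2 = 114921 ≡ 313 (mod 377)
8^256 ≡ 313^2 = 97969 ≡ 326 (mod 377)
376 = 256 + 64 + 32 + 16 + 8 in binary powers of 2.
So 8^376 ≡ 326 · 339 · 326 · 313 · 339 ≡ 53 (mod 377).
Since 53 ≠ 1, base 8 is a Fermat witness: 377 is composite.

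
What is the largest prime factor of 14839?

14839 = 11 · 1349
1349 = 19 · 71
71 is prime.
So 14839 = 11 · 19 · 71; the largest prime factor is 71.

71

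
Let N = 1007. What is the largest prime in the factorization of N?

1007 = 19 · 53
53 is prime.
So 1007 = 19 · 53; the largest prime factor is 53.

53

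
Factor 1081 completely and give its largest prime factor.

47

1081 = 23 · 47
47 is prime.
So 1081 = 23 · 47; the largest prime factor is 47.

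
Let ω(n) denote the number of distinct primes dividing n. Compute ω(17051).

17051 = 17^2 · 59
17051 = 17^2 · 59, which has 2 distinct prime factors.

2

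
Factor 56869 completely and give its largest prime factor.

56869 = 29 · 1961
1961 = 37 · 53
53 is prime.
So 56869 = 29 · 37 · 53; the largest prime factor is 53.

53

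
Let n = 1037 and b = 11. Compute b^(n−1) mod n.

489

11^1 ≡ 11 (mod 1037)
11^2 ≡ 11^2 = 121 ≡ 121 (mod 1037)
11^4 ≡ 121^2 = 14641 ≡ 123 (mod 1037)
11^8 ≡ 123^2 = 15129 ≡ 611 (mod 1037)
11^16 ≡ 611^2 = 373321 ≡ 1 (mod 1037)
11^32 ≡ 1^2 = 1 ≡ 1 (mod 1037)
11^64 ≡ 1^2 = 1 ≡ 1 (mod 1037)
11^128 ≡ 1^2 = 1 ≡ 1 (mod 1037)
11^256 ≡ 1^2 = 1 ≡ 1 (mod 1037)
11^512 ≡ 1^2 = 1 ≡ 1 (mod 1037)
11^1024 ≡ 1^2 = 1 ≡ 1 (mod 1037)
1036 = 1024 + 8 + 4 in binary powers of 2.
So 11^1036 ≡ 1 · 611 · 123 ≡ 489 (mod 1037).
Since 489 ≠ 1, base 11 is a Fermat witness: 1037 is composite.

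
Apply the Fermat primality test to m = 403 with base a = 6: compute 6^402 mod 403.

6^1 ≡ 6 (mod 403)
6^2 ≡ 6^2 = 36 ≡ 36 (mod 403)
6^4 ≡ 36^2 = 1296 ≡ 87 (mod 403)
6^8 ≡ 87^2 = 7569 ≡ 315 (mod 403)
6^16 ≡ 315^2 = 99225 ≡ 87 (mod 403)
6^32 ≡ 87^2 = 7569 ≡ 315 (mod 403)
6^64 ≡ 315^2 = 99225 ≡ 87 (mod 403)
6^128 ≡ 87^2 = 7569 ≡ 315 (mod 403)
6^256 ≡ 315^2 = 99225 ≡ 87 (mod 403)
402 = 256 + 128 + 16 + 2 in binary powers of 2.
So 6^402 ≡ 87 · 315 · 87 · 36 ≡ 311 (mod 403).
Since 311 ≠ 1, base 6 is a Fermat witness: 403 is composite.

311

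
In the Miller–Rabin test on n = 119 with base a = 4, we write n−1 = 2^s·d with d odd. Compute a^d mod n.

30

119 − 1 = 118 = 2^1 · 59, so d = 59.
4^1 ≡ 4 (mod 119)
4^2 ≡ 4^2 = 16 ≡ 16 (mod 119)
4^4 ≡ 16^2 = 256 ≡ 18 (mod 119)
4^8 ≡ 18^2 = 324 ≡ 86 (mod 119)
4^16 ≡ 86^2 = 7396 ≡ 18 (mod 119)
4^32 ≡ 18^2 = 324 ≡ 86 (mod 119)
59 = 32 + 16 + 8 + 2 + 1 in binary powers of 2.
So 4^59 ≡ 86 · 18 · 86 · 16 · 4 ≡ 30 (mod 119).
Squaring chain: 30; never reaches −1, so base 4 is a Miller–Rabin witness that 119 is composite.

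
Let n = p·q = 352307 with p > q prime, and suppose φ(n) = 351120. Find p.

617

φ(n) = (p−1)(q−1) = n − (p+q) + 1, so p + q = 352307 − 351120 + 1 = 1188.
p and q are the roots of t² − 1188t + 352307 = 0.
Discriminant: 1188² − 4·352307 = 1411344 − 1409228 = 2116; √2116 = 46.
q = (1188 − 46)/2 = 571, p = (1188 + 46)/2 = 617.
Check: 571 · 617 = 352307.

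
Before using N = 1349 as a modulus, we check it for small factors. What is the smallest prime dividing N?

1349 is odd.
Digit sum 17, not divisible by 3.
Ends in 9: not divisible by 5.
7: 1349 = 7·192 + 5
11: 1349 = 11·122 + 7
13: 1349 = 13·103 + 10
17: 1349 = 17·79 + 6
19: 1349 = 19·71

19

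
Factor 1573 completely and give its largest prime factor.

13

1573 = 11 · 143
143 = 11 · 13
13 is prime.
So 1573 = 11^2 · 13; the largest prime factor is 13.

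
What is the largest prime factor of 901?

53

901 = 17 · 53
53 is prime.
So 901 = 17 · 53; the largest prime factor is 53.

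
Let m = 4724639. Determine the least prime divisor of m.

4724639 is odd.
Digit sum 35, not divisible by 3.
Ends in 9: not divisible by 5.
7: 4724639 = 7·674948 + 3
11: 4724639 = 11·429512 + 7
13: 4724639 = 13·363433 + 10
17: 4724639 = 17·277919 + 16
19: 4724639 = 19·248665 + 4
23: 4724639 = 23·205419 + 2
29: 4724639 = 29·162918 + 17
31: 4724639 = 31·152407 + 22
37: 4724639 = 37·127692 + 35
41: 4724639 = 41·115235 + 4
43: 4724639 = 43·109875 + 14
47: 4724639 = 47·100524 + 11
53: 4724639 = 53·89144 + 7
59: 4724639 = 59·80078 + 37
61: 4724639 = 61·77453 + 6
67: 4724639 = 67·70517

67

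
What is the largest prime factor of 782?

782 = 2 · 391
391 = 17 · 23
23 is prime.
So 782 = 2 · 17 · 23; the largest prime factor is 23.

23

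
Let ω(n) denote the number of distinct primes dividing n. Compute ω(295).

295 = 5 · 59
295 = 5 · 59, which has 2 distinct prime factors.

2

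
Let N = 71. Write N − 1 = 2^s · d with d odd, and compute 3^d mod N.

1

71 − 1 = 70 = 2^1 · 35, so d = 35.
3^1 ≡ 3 (mod 71)
3^2 ≡ 3^2 = 9 ≡ 9 (mod 71)
3^4 ≡ 9^2 = 81 ≡ 10 (mod 71)
3^8 ≡ 10^2 = 100 ≡ 29 (mod 71)
3^16 ≡ 29^2 = 841 ≡ 60 (mod 71)
3^32 ≡ 60^2 = 3600 ≡ 50 (mod 71)
35 = 32 + 2 + 1 in binary powers of 2.
So 3^35 ≡ 50 · 9 · 3 ≡ 1 (mod 71).
Since 3^d ≡ 1 (mod 71), base 3 does not prove 71 composite.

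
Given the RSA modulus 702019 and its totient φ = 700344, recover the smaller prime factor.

823

φ(n) = (p−1)(q−1) = n − (p+q) + 1, so p + q = 702019 − 700344 + 1 = 1676.
p and q are the roots of t² − 1676t + 702019 = 0.
Discriminant: 1676² − 4·702019 = 2808976 − 2808076 = 900; √900 = 30.
q = (1676 − 30)/2 = 823, p = (1676 + 30)/2 = 853.
Check: 823 · 853 = 702019.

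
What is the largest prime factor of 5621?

73

5621 = 7 · 803
803 = 11 · 73
73 is prime.
So 5621 = 7 · 11 · 73; the largest prime factor is 73.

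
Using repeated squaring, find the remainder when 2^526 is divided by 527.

2^1 ≡ 2 (mod 527)
2^2 ≡ 2^2 = 4 ≡ 4 (mod 527)
2^4 ≡ 4^2 = 16 ≡ 16 (mod 527)
2^8 ≡ 16^2 = 256 ≡ 256 (mod 527)
2^16 ≡ 256^2 = 65536 ≡ 188 (mod 527)
2^32 ≡ 188^2 = 35344 ≡ 35 (mod 527)
2^64 ≡ 35^2 = 1225 ≡ 171 (mod 527)
2^128 ≡ 171^2 = 29241 ≡ 256 (mod 527)
2^256 ≡ 256^2 = 65536 ≡ 188 (mod 527)
2^512 ≡ 188^2 = 35344 ≡ 35 (mod 527)
526 = 512 + 8 + 4 + 2 in binary powers of 2.
So 2^526 ≡ 35 · 256 · 16 · 4 ≡ 64 (mod 527).
Since 64 ≠ 1, base 2 is a Fermat witness: 527 is composite.

64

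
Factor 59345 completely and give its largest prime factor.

83

59345 = 5 · 11869
11869 = 11 · 1079
1079 = 13 · 83
83 is prime.
So 59345 = 5 · 11 · 13 · 83; the largest prime factor is 83.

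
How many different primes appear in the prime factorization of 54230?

54230 = 2 · 27115
27115 = 5 · 5423
5423 = 11 · 493
493 = 17 · 29
54230 = 2 · 5 · 11 · 17 · 29, which has 5 distinct prime factors.

5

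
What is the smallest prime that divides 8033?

8033 is odd.
Digit sum 14, not divisible by 3.
Ends in 3: not divisible by 5.
7: 8033 = 7·1147 + 4
11: 8033 = 11·730 + 3
13: 8033 = 13·617 + 12
17: 8033 = 17·472 + 9
19: 8033 = 19·422 + 15
23: 8033 = 23·349 + 6
29: 8033 = 29·277

29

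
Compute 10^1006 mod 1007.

10^1 ≡ 10 (mod 1007)
10^2 ≡ 10^2 = 100 ≡ 100 (mod 1007)
10^4 ≡ 100^2 = 10000 ≡ 937 (mod 1007)
10^8 ≡ 937^2 = 877969 ≡ 872 (mod 1007)
10^16 ≡ 872^2 = 760384 ≡ 99 (mod 1007)
10^32 ≡ 99^2 = 9801 ≡ 738 (mod 1007)
10^64 ≡ 738^2 = 544644 ≡ 864 (mod 1007)
10^128 ≡ 864^2 = 746496 ≡ 309 (mod 1007)
10^256 ≡ 309^2 = 95481 ≡ 823 (mod 1007)
10^512 ≡ 823^2 = 677329 ≡ 625 (mod 1007)
1006 = 512 + 256 + 128 + 64 + 32 + 8 + 4 + 2 in binary powers of 2.
So 10^1006 ≡ 625 · 823 · 309 · 864 · 738 · 872 · 937 · 100 ≡ 42 (mod 1007).
Since 42 ≠ 1, base 10 is a Fermat witness: 1007 is composite.

42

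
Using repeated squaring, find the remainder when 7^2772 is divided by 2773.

7^1 ≡ 7 (mod 2773)
7^2 ≡ 7^2 = 49 ≡ 49 (mod 2773)
7^4 ≡ 49^2 = 2401 ≡ 2401 (mod 2773)
7^8 ≡ 2401^2 = 5764801 ≡ 2507 (mod 2773)
7^16 ≡ 2507^2 = 6285049 ≡ 1431 (mod 2773)
7^32 ≡ 1431^2 = 2047761 ≡ 1287 (mod 2773)
7^64 ≡ 1287^2 = 1656369 ≡ 888 (mod 2773)
7^128 ≡ 888^2 = 788544 ≡ 1012 (mod 2773)
7^256 ≡ 1012^2 = 1024144 ≡ 907 (mod 2773)
7^512 ≡ 907^2 = 822649 ≡ 1841 (mod 2773)
7^1024 ≡ 1841^2 = 3389281 ≡ 675 (mod 2773)
7^2048 ≡ 675^2 = 455625 ≡ 853 (mod 2773)
2772 = 2048 + 512 + 128 + 64 + 16 + 4 in binary powers of 2.
So 7^2772 ≡ 853 · 1841 · 1012 · 888 · 1431 · 2401 ≡ 1521 (mod 2773).
Since 1521 ≠ 1, base 7 is a Fermat witness: 2773 is composite.

1521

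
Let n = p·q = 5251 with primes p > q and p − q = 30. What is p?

89

Since p = q + 30, we have 5251 = q(q + 30), so q² + 30q − 5251 = 0.
Discriminant: 30² + 4·5251 = 900 + 21004 = 21904; √21904 = 148.
q = (−30 + 148)/2 = 59, and p = q + 30 = 89.
Check: 59 · 89 = 5251.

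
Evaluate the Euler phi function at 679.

576

Factor: 679 = 7 · 97.
φ(679) = (7−1) · (97−1) = 6 · 96 = 576.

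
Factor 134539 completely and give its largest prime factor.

134539 = 19 · 7081
7081 = 73 · 97
97 is prime.
So 134539 = 19 · 73 · 97; the largest prime factor is 97.

97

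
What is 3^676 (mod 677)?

3^1 ≡ 3 (mod 677)
3^2 ≡ 3^2 = 9 ≡ 9 (mod 677)
3^4 ≡ 9^2 = 81 ≡ 81 (mod 677)
3^8 ≡ 81^2 = 6561 ≡ 468 (mod 677)
3^16 ≡ 468^2 = 219024 ≡ 353 (mod 677)
3^32 ≡ 353^2 = 124609 ≡ 41 (mod 677)
3^64 ≡ 41^2 = 1681 ≡ 327 (mod 677)
3^128 ≡ 327^2 = 106929 ≡ 640 (mod 677)
3^256 ≡ 640^2 = 409600 ≡ 15 (mod 677)
3^512 ≡ 15^2 = 225 ≡ 225 (mod 677)
676 = 512 + 128 + 32 + 4 in binary powers of 2.
So 3^676 ≡ 225 · 640 · 41 · 81 ≡ 1 (mod 677).
Since the result is 1, base 3 gives no evidence that 677 is composite.

1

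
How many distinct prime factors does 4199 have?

3

4199 = 13 · 323
323 = 17 · 19
4199 = 13 · 17 · 19, which has 3 distinct prime factors.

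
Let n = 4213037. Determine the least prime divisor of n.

41

4213037 is odd.
Digit sum 20, not divisible by 3.
Ends in 7: not divisible by 5.
7: 4213037 = 7·601862 + 3
11: 4213037 = 11·383003 + 4
13: 4213037 = 13·324079 + 10
17: 4213037 = 17·247825 + 12
19: 4213037 = 19·221738 + 15
23: 4213037 = 23·183175 + 12
29: 4213037 = 29·145277 + 4
31: 4213037 = 31·135904 + 13
37: 4213037 = 37·113865 + 32
41: 4213037 = 41·102757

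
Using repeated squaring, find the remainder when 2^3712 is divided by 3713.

1076

2^1 ≡ 2 (mod 3713)
2^2 ≡ 2^2 = 4 ≡ 4 (mod 3713)
2^4 ≡ 4^2 = 16 ≡ 16 (mod 3713)
2^8 ≡ 16^2 = 256 ≡ 256 (mod 3713)
2^16 ≡ 256^2 = 65536 ≡ 2415 (mod 3713)
2^32 ≡ 2415^2 = 5832225 ≡ 2815 (mod 3713)
2^64 ≡ 2815^2 = 7924225 ≡ 683 (mod 3713)
2^128 ≡ 683^2 = 466489 ≡ 2364 (mod 3713)
2^256 ≡ 2364^2 = 5588496 ≡ 431 (mod 3713)
2^512 ≡ 431^2 = 185761 ≡ 111 (mod 3713)
2^1024 ≡ 111^2 = 12321 ≡ 1182 (mod 3713)
2^2048 ≡ 1182^2 = 1397124 ≡ 1036 (mod 3713)
3712 = 2048 + 1024 + 512 + 128 in binary powers of 2.
So 2^3712 ≡ 1036 · 1182 · 111 · 2364 ≡ 1076 (mod 3713).
Since 1076 ≠ 1, base 2 is a Fermat witness: 3713 is composite.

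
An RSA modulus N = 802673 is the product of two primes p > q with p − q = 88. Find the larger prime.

941

Since p = q + 88, we have 802673 = q(q + 88), so q² + 88q − 802673 = 0.
Discriminant: 88² + 4·802673 = 7744 + 3210692 = 3218436; √3218436 = 1794.
q = (−88 + 1794)/2 = 853, and p = q + 88 = 941.
Check: 853 · 941 = 802673.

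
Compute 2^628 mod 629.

2^1 ≡ 2 (mod 629)
2^2 ≡ 2^2 = 4 ≡ 4 (mod 629)
2^4 ≡ 4^2 = 16 ≡ 16 (mod 629)
2^8 ≡ 16^2 = 256 ≡ 256 (mod 629)
2^16 ≡ 256^2 = 65536 ≡ 120 (mod 629)
2^32 ≡ 120^2 = 14400 ≡ 562 (mod 629)
2^64 ≡ 562^2 = 315844 ≡ 86 (mod 629)
2^128 ≡ 86^2 = 7396 ≡ 477 (mod 629)
2^256 ≡ 477^2 = 227529 ≡ 460 (mod 629)
2^512 ≡ 460^2 = 211600 ≡ 256 (mod 629)
628 = 512 + 64 + 32 + 16 + 4 in binary powers of 2.
So 2^628 ≡ 256 · 86 · 562 · 120 · 16 ≡ 305 (mod 629).
Since 305 ≠ 1, base 2 is a Fermat witness: 629 is composite.

305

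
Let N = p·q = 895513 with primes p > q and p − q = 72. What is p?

Since p = q + 72, we have 895513 = q(q + 72), so q² + 72q − 895513 = 0.
Discriminant: 72² + 4·895513 = 5184 + 3582052 = 3587236; √3587236 = 1894.
q = (−72 + 1894)/2 = 911, and p = q + 72 = 983.
Check: 911 · 983 = 895513.

983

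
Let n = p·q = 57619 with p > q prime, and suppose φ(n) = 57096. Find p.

367

φ(n) = (p−1)(q−1) = n − (p+q) + 1, so p + q = 57619 − 57096 + 1 = 524.
p and q are the roots of t² − 524t + 57619 = 0.
Discriminant: 524² − 4·57619 = 274576 − 230476 = 44100; √44100 = 210.
q = (524 − 210)/2 = 157, p = (524 + 210)/2 = 367.
Check: 157 · 367 = 57619.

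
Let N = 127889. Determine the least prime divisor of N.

127889 is odd.
Digit sum 35, not divisible by 3.
Ends in 9: not divisible by 5.
7: 127889 = 7·18269 + 6
11: 127889 = 11·11626 + 3
13: 127889 = 13·9837 + 8
17: 127889 = 17·7522 + 15
19: 127889 = 19·6731

19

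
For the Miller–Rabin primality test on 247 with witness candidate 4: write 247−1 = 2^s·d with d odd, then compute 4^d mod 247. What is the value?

247 − 1 = 246 = 2^1 · 123, so d = 123.
4^1 ≡ 4 (mod 247)
4^2 ≡ 4^2 = 16 ≡ 16 (mod 247)
4^4 ≡ 16^2 = 256 ≡ 9 (mod 247)
4^8 ≡ 9^2 = 81 ≡ 81 (mod 247)
4^16 ≡ 81^2 = 6561 ≡ 139 (mod 247)
4^32 ≡ 139^2 = 19321 ≡ 55 (mod 247)
4^64 ≡ 55^2 = 3025 ≡ 61 (mod 247)
123 = 64 + 32 + 16 + 8 + 2 + 1 in binary powers of 2.
So 4^123 ≡ 61 · 55 · 139 · 81 · 16 · 4 ≡ 220 (mod 247).
Squaring chain: 220; never reaches −1, so base 4 is a Miller–Rabin witness that 247 is composite.

220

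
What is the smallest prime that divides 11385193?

11385193 is odd.
Digit sum 31, not divisible by 3.
Ends in 3: not divisible by 5.
7: 11385193 = 7·1626456 + 1
11: 11385193 = 11·1035017 + 6
13: 11385193 = 13·875784 + 1
17: 11385193 = 17·669717 + 4
19: 11385193 = 19·599220 + 13
23: 11385193 = 23·495008 + 9
29: 11385193 = 29·392592 + 25
31: 11385193 = 31·367264 + 9
37: 11385193 = 37·307707 + 34
41: 11385193 = 41·277687 + 26
43: 11385193 = 43·264771 + 40
47: 11385193 = 47·242238 + 7
53: 11385193 = 53·214814 + 51
59: 11385193 = 59·192969 + 22
61: 11385193 = 61·186642 + 31
67: 11385193 = 67·169928 + 17
71: 11385193 = 71·160354 + 59
73: 11385193 = 73·155961 + 40
79: 11385193 = 79·144116 + 29
83: 11385193 = 83·137171

83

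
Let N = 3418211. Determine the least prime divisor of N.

3418211 is odd.
Digit sum 20, not divisible by 3.
Ends in 1: not divisible by 5.
7: 3418211 = 7·488315 + 6
11: 3418211 = 11·310746 + 5
13: 3418211 = 13·262939 + 4
17: 3418211 = 17·201071 + 4
19: 3418211 = 19·179905 + 16
23: 3418211 = 23·148617 + 20
29: 3418211 = 29·117869 + 10
31: 3418211 = 31·110264 + 27
37: 3418211 = 37·92384 + 3
41: 3418211 = 41·83371

41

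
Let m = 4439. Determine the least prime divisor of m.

23

4439 is odd.
Digit sum 20, not divisible by 3.
Ends in 9: not divisible by 5.
7: 4439 = 7·634 + 1
11: 4439 = 11·403 + 6
13: 4439 = 13·341 + 6
17: 4439 = 17·261 + 2
19: 4439 = 19·233 + 12
23: 4439 = 23·193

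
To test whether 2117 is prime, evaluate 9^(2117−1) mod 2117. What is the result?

429

9^1 ≡ 9 (mod 2117)
9^2 ≡ 9^2 = 81 ≡ 81 (mod 2117)
9^4 ≡ 81^2 = 6561 ≡ 210 (mod 2117)
9^8 ≡ 210^2 = 44100 ≡ 1760 (mod 2117)
9^16 ≡ 1760^2 = 3097600 ≡ 429 (mod 2117)
9^32 ≡ 429^2 = 184041 ≡ 1979 (mod 2117)
9^64 ≡ 1979^2 = 3916441 ≡ 2108 (mod 2117)
9^128 ≡ 2108^2 = 4443664 ≡ 81 (mod 2117)
9^256 ≡ 81^2 = 6561 ≡ 210 (mod 2117)
9^512 ≡ 210^2 = 44100 ≡ 1760 (mod 2117)
9^1024 ≡ 1760^2 = 3097600 ≡ 429 (mod 2117)
9^2048 ≡ 429^2 = 184041 ≡ 1979 (mod 2117)
2116 = 2048 + 64 + 4 in binary powers of 2.
So 9^2116 ≡ 1979 · 2108 · 210 ≡ 429 (mod 2117).
Since 429 ≠ 1, base 9 is a Fermat witness: 2117 is composite.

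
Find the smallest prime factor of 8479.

61

8479 is odd.
Digit sum 28, not divisible by 3.
Ends in 9: not divisible by 5.
7: 8479 = 7·1211 + 2
11: 8479 = 11·770 + 9
13: 8479 = 13·652 + 3
17: 8479 = 17·498 + 13
19: 8479 = 19·446 + 5
23: 8479 = 23·368 + 15
29: 8479 = 29·292 + 11
31: 8479 = 31·273 + 16
37: 8479 = 37·229 + 6
41: 8479 = 41·206 + 33
43: 8479 = 43·197 + 8
47: 8479 = 47·180 + 19
53: 8479 = 53·159 + 52
59: 8479 = 59·143 + 42
61: 8479 = 61·139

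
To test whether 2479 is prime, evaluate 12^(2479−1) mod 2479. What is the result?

12^1 ≡ 12 (mod 2479)
12^2 ≡ 12^2 = 144 ≡ 144 (mod 2479)
12^4 ≡ 144^2 = 20736 ≡ 904 (mod 2479)
12^8 ≡ 904^2 = 817216 ≡ 1625 (mod 2479)
12^16 ≡ 1625^2 = 2640625 ≡ 490 (mod 2479)
12^32 ≡ 490^2 = 240100 ≡ 2116 (mod 2479)
12^64 ≡ 2116^2 = 4477456 ≡ 382 (mod 2479)
12^128 ≡ 382^2 = 145924 ≡ 2142 (mod 2479)
12^256 ≡ 2142^2 = 4588164 ≡ 2014 (mod 2479)
12^512 ≡ 2014^2 = 4056196 ≡ 552 (mod 2479)
12^1024 ≡ 552^2 = 304704 ≡ 2266 (mod 2479)
12^2048 ≡ 2266^2 = 5134756 ≡ 747 (mod 2479)
2478 = 2048 + 256 + 128 + 32 + 8 + 4 + 2 in binary powers of 2.
So 12^2478 ≡ 747 · 2014 · 2142 · 2116 · 1625 · 904 · 144 ≡ 2024 (mod 2479).
Since 2024 ≠ 1, base 12 is a Fermat witness: 2479 is composite.

2024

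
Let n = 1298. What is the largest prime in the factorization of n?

59

1298 = 2 · 649
649 = 11 · 59
59 is prime.
So 1298 = 2 · 11 · 59; the largest prime factor is 59.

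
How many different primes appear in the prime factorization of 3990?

5

3990 = 2 · 1995
1995 = 3 · 665
665 = 5 · 133
133 = 7 · 19
3990 = 2 · 3 · 5 · 7 · 19, which has 5 distinct prime factors.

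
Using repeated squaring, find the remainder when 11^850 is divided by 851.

26

11^1 ≡ 11 (mod 851)
11^2 ≡ 11^2 = 121 ≡ 121 (mod 851)
11^4 ≡ 121^2 = 14641 ≡ 174 (mod 851)
11^8 ≡ 174^2 = 30276 ≡ 491 (mod 851)
11^16 ≡ 491^2 = 241081 ≡ 248 (mod 851)
11^32 ≡ 248^2 = 61504 ≡ 232 (mod 851)
11^64 ≡ 232^2 = 53824 ≡ 211 (mod 851)
11^128 ≡ 211^2 = 44521 ≡ 269 (mod 851)
11^256 ≡ 269^2 = 72361 ≡ 26 (mod 851)
11^512 ≡ 26^2 = 676 ≡ 676 (mod 851)
850 = 512 + 256 + 64 + 16 + 2 in binary powers of 2.
So 11^850 ≡ 676 · 26 · 211 · 248 · 121 ≡ 26 (mod 851).
Since 26 ≠ 1, base 11 is a Fermat witness: 851 is composite.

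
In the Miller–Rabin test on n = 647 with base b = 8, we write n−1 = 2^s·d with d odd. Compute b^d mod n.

1

647 − 1 = 646 = 2^1 · 323, so d = 323.
8^1 ≡ 8 (mod 647)
8^2 ≡ 8^2 = 64 ≡ 64 (mod 647)
8^4 ≡ 64^2 = 4096 ≡ 214 (mod 647)
8^8 ≡ 214^2 = 45796 ≡ 506 (mod 647)
8^16 ≡ 506^2 = 256036 ≡ 471 (mod 647)
8^32 ≡ 471^2 = 221841 ≡ 567 (mod 647)
8^64 ≡ 567^2 = 321489 ≡ 577 (mod 647)
8^128 ≡ 577^2 = 332929 ≡ 371 (mod 647)
8^256 ≡ 371^2 = 137641 ≡ 477 (mod 647)
323 = 256 + 64 + 2 + 1 in binary powers of 2.
So 8^323 ≡ 477 · 577 · 64 · 8 ≡ 1 (mod 647).
Since 8^d ≡ 1 (mod 647), base 8 does not prove 647 composite.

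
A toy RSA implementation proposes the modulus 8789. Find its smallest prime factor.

11

8789 is odd.
Digit sum 32, not divisible by 3.
Ends in 9: not divisible by 5.
7: 8789 = 7·1255 + 4
11: 8789 = 11·799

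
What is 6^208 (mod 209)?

6^1 ≡ 6 (mod 209)
6^2 ≡ 6^2 = 36 ≡ 36 (mod 209)
6^4 ≡ 36^2 = 1296 ≡ 42 (mod 209)
6^8 ≡ 42^2 = 1764 ≡ 92 (mod 209)
6^16 ≡ 92^2 = 8464 ≡ 104 (mod 209)
6^32 ≡ 104^2 = 10816 ≡ 157 (mod 209)
6^64 ≡ 157^2 = 24649 ≡ 196 (mod 209)
6^128 ≡ 196^2 = 38416 ≡ 169 (mod 209)
208 = 128 + 64 + 16 in binary powers of 2.
So 6^208 ≡ 169 · 196 · 104 ≡ 158 (mod 209).
Since 158 ≠ 1, base 6 is a Fermat witness: 209 is composite.

158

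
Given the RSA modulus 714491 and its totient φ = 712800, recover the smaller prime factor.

φ(n) = (p−1)(q−1) = n − (p+q) + 1, so p + q = 714491 − 712800 + 1 = 1692.
p and q are the roots of t² − 1692t + 714491 = 0.
Discriminant: 1692² − 4·714491 = 2862864 − 2857964 = 4900; √4900 = 70.
q = (1692 − 70)/2 = 811, p = (1692 + 70)/2 = 881.
Check: 811 · 881 = 714491.

811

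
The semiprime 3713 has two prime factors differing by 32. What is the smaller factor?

Since p = q + 32, we have 3713 = q(q + 32), so q² + 32q − 3713 = 0.
Discriminant: 32² + 4·3713 = 1024 + 14852 = 15876; √15876 = 126.
q = (−32 + 126)/2 = 47, and p = q + 32 = 79.
Check: 47 · 79 = 3713.

47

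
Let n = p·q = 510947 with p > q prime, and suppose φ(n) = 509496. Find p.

853

φ(n) = (p−1)(q−1) = n − (p+q) + 1, so p + q = 510947 − 509496 + 1 = 1452.
p and q are the roots of t² − 1452t + 510947 = 0.
Discriminant: 1452² − 4·510947 = 2108304 − 2043788 = 64516; √64516 = 254.
q = (1452 − 254)/2 = 599, p = (1452 + 254)/2 = 853.
Check: 599 · 853 = 510947.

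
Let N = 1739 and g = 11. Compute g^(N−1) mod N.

1062

11^1 ≡ 11 (mod 1739)
11^2 ≡ 11^2 = 121 ≡ 121 (mod 1739)
11^4 ≡ 121^2 = 14641 ≡ 729 (mod 1739)
11^8 ≡ 729^2 = 531441 ≡ 1046 (mod 1739)
11^16 ≡ 1046^2 = 1094116 ≡ 285 (mod 1739)
11^32 ≡ 285^2 = 81225 ≡ 1231 (mod 1739)
11^64 ≡ 1231^2 = 1515361 ≡ 692 (mod 1739)
11^128 ≡ 692^2 = 478864 ≡ 639 (mod 1739)
11^256 ≡ 639^2 = 408321 ≡ 1395 (mod 1739)
11^512 ≡ 1395^2 = 1946025 ≡ 84 (mod 1739)
11^1024 ≡ 84^2 = 7056 ≡ 100 (mod 1739)
1738 = 1024 + 512 + 128 + 64 + 8 + 2 in binary powers of 2.
So 11^1738 ≡ 100 · 84 · 639 · 692 · 1046 · 121 ≡ 1062 (mod 1739).
Since 1062 ≠ 1, base 11 is a Fermat witness: 1739 is composite.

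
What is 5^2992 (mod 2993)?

1492

5^1 ≡ 5 (mod 2993)
5^2 ≡ 5^2 = 25 ≡ 25 (mod 2993)
5^4 ≡ 25^2 = 625 ≡ 625 (mod 2993)
5^8 ≡ 625^2 = 390625 ≡ 1535 (mod 2993)
5^16 ≡ 1535^2 = 2356225 ≡ 734 (mod 2993)
5^32 ≡ 734^2 = 538756 ≡ 16 (mod 2993)
5^64 ≡ 16^2 = 256 ≡ 256 (mod 2993)
5^128 ≡ 256^2 = 65536 ≡ 2683 (mod 2993)
5^256 ≡ 2683^2 = 7198489 ≡ 324 (mod 2993)
5^512 ≡ 324^2 = 104976 ≡ 221 (mod 2993)
5^1024 ≡ 221^2 = 48841 ≡ 953 (mod 2993)
5^2048 ≡ 953^2 = 908209 ≡ 1330 (mod 2993)
2992 = 2048 + 512 + 256 + 128 + 32 + 16 in binary powers of 2.
So 5^2992 ≡ 1330 · 221 · 324 · 2683 · 16 · 734 ≡ 1492 (mod 2993).
Since 1492 ≠ 1, base 5 is a Fermat witness: 2993 is composite.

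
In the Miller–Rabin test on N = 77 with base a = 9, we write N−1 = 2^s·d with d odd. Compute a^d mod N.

77 − 1 = 76 = 2^2 · 19, so d = 19.
9^1 ≡ 9 (mod 77)
9^2 ≡ 9^2 = 81 ≡ 4 (mod 77)
9^4 ≡ 4^2 = 16 ≡ 16 (mod 77)
9^8 ≡ 16^2 = 256 ≡ 25 (mod 77)
9^16 ≡ 25^2 = 625 ≡ 9 (mod 77)
19 = 16 + 2 + 1 in binary powers of 2.
So 9^19 ≡ 9 · 4 · 9 ≡ 16 (mod 77).
Squaring chain: 16 → 25; never reaches −1, so base 9 is a Miller–Rabin witness that 77 is composite.

16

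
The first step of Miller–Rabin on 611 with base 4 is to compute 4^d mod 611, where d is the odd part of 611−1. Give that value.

101

611 − 1 = 610 = 2^1 · 305, so d = 305.
4^1 ≡ 4 (mod 611)
4^2 ≡ 4^2 = 16 ≡ 16 (mod 611)
4^4 ≡ 16^2 = 256 ≡ 256 (mod 611)
4^8 ≡ 256^2 = 65536 ≡ 159 (mod 611)
4^16 ≡ 159^2 = 25281 ≡ 230 (mod 611)
4^32 ≡ 230^2 = 52900 ≡ 354 (mod 611)
4^64 ≡ 354^2 = 125316 ≡ 61 (mod 611)
4^128 ≡ 61^2 = 3721 ≡ 55 (mod 611)
4^256 ≡ 55^2 = 3025 ≡ 581 (mod 611)
305 = 256 + 32 + 16 + 1 in binary powers of 2.
So 4^305 ≡ 581 · 354 · 230 · 4 ≡ 101 (mod 611).
Squaring chain: 101; never reaches −1, so base 4 is a Miller–Rabin witness that 611 is composite.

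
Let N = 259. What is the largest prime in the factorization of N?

259 = 7 · 37
37 is prime.
So 259 = 7 · 37; the largest prime factor is 37.

37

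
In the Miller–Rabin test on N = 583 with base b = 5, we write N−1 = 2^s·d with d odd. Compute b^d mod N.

214

583 − 1 = 582 = 2^1 · 291, so d = 291.
5^1 ≡ 5 (mod 583)
5^2 ≡ 5^2 = 25 ≡ 25 (mod 583)
5^4 ≡ 25^2 = 625 ≡ 42 (mod 583)
5^8 ≡ 42^2 = 1764 ≡ 15 (mod 583)
5^16 ≡ 15^2 = 225 ≡ 225 (mod 583)
5^32 ≡ 225^2 = 50625 ≡ 487 (mod 583)
5^64 ≡ 487^2 = 237169 ≡ 471 (mod 583)
5^128 ≡ 471^2 = 221841 ≡ 301 (mod 583)
5^256 ≡ 301^2 = 90601 ≡ 236 (mod 583)
291 = 256 + 32 + 2 + 1 in binary powers of 2.
So 5^291 ≡ 236 · 487 · 25 · 5 ≡ 214 (mod 583).
Squaring chain: 214; never reaches −1, so base 5 is a Miller–Rabin witness that 583 is composite.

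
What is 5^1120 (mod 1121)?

416

5^1 ≡ 5 (mod 1121)
5^2 ≡ 5^2 = 25 ≡ 25 (mod 1121)
5^4 ≡ 25^2 = 625 ≡ 625 (mod 1121)
5^8 ≡ 625^2 = 390625 ≡ 517 (mod 1121)
5^16 ≡ 517^2 = 267289 ≡ 491 (mod 1121)
5^32 ≡ 491^2 = 241081 ≡ 66 (mod 1121)
5^64 ≡ 66^2 = 4356 ≡ 993 (mod 1121)
5^128 ≡ 993^2 = 986049 ≡ 690 (mod 1121)
5^256 ≡ 690^2 = 476100 ≡ 796 (mod 1121)
5^512 ≡ 796^2 = 633616 ≡ 251 (mod 1121)
5^1024 ≡ 251^2 = 63001 ≡ 225 (mod 1121)
1120 = 1024 + 64 + 32 in binary powers of 2.
So 5^1120 ≡ 225 · 993 · 66 ≡ 416 (mod 1121).
Since 416 ≠ 1, base 5 is a Fermat witness: 1121 is composite.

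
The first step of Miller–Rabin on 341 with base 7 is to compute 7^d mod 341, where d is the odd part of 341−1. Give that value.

341 − 1 = 340 = 2^2 · 85, so d = 85.
7^1 ≡ 7 (mod 341)
7^2 ≡ 7^2 = 49 ≡ 49 (mod 341)
7^4 ≡ 49^2 = 2401 ≡ 14 (mod 341)
7^8 ≡ 14^2 = 196 ≡ 196 (mod 341)
7^16 ≡ 196^2 = 38416 ≡ 224 (mod 341)
7^32 ≡ 224^2 = 50176 ≡ 49 (mod 341)
7^64 ≡ 49^2 = 2401 ≡ 14 (mod 341)
85 = 64 + 16 + 4 + 1 in binary powers of 2.
So 7^85 ≡ 14 · 224 · 14 · 7 ≡ 87 (mod 341).
Squaring chain: 87 → 67; never reaches −1, so base 7 is a Miller–Rabin witness that 341 is composite.

87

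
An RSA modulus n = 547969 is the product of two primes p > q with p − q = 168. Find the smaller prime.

661

Since p = q + 168, we have 547969 = q(q + 168), so q² + 168q − 547969 = 0.
Discriminant: 168² + 4·547969 = 28224 + 2191876 = 2220100; √2220100 = 1490.
q = (−168 + 1490)/2 = 661, and p = q + 168 = 829.
Check: 661 · 829 = 547969.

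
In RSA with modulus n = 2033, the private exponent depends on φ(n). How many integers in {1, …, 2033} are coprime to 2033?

Factor: 2033 = 19 · 107.
φ(2033) = (19−1) · (107−1) = 18 · 106 = 1908.

1908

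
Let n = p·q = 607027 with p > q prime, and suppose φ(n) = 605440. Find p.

947

φ(n) = (p−1)(q−1) = n − (p+q) + 1, so p + q = 607027 − 605440 + 1 = 1588.
p and q are the roots of t² − 1588t + 607027 = 0.
Discriminant: 1588² − 4·607027 = 2521744 − 2428108 = 93636; √93636 = 306.
q = (1588 − 306)/2 = 641, p = (1588 + 306)/2 = 947.
Check: 641 · 947 = 607027.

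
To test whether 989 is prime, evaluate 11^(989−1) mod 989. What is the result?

441

11^1 ≡ 11 (mod 989)
11^2 ≡ 11^2 = 121 ≡ 121 (mod 989)
11^4 ≡ 121^2 = 14641 ≡ 795 (mod 989)
11^8 ≡ 795^2 = 632025 ≡ 54 (mod 989)
11^16 ≡ 54^2 = 2916 ≡ 938 (mod 989)
11^32 ≡ 938^2 = 879844 ≡ 623 (mod 989)
11^64 ≡ 623^2 = 388129 ≡ 441 (mod 989)
11^128 ≡ 441^2 = 194481 ≡ 637 (mod 989)
11^256 ≡ 637^2 = 405769 ≡ 279 (mod 989)
11^512 ≡ 279^2 = 77841 ≡ 699 (mod 989)
988 = 512 + 256 + 128 + 64 + 16 + 8 + 4 in binary powers of 2.
So 11^988 ≡ 699 · 279 · 637 · 441 · 938 · 54 · 795 ≡ 441 (mod 989).
Since 441 ≠ 1, base 11 is a Fermat witness: 989 is composite.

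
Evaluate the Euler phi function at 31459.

Factor: 31459 = 163 · 193.
φ(31459) = (163−1) · (193−1) = 162 · 192 = 31104.

31104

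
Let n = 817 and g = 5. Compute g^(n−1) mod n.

140

5^1 ≡ 5 (mod 817)
5^2 ≡ 5^2 = 25 ≡ 25 (mod 817)
5^4 ≡ 25^2 = 625 ≡ 625 (mod 817)
5^8 ≡ 625^2 = 390625 ≡ 99 (mod 817)
5^16 ≡ 99^2 = 9801 ≡ 814 (mod 817)
5^32 ≡ 814^2 = 662596 ≡ 9 (mod 817)
5^64 ≡ 9^2 = 81 ≡ 81 (mod 817)
5^128 ≡ 81^2 = 6561 ≡ 25 (mod 817)
5^256 ≡ 25^2 = 625 ≡ 625 (mod 817)
5^512 ≡ 625^2 = 390625 ≡ 99 (mod 817)
816 = 512 + 256 + 32 + 16 in binary powers of 2.
So 5^816 ≡ 99 · 625 · 9 · 814 ≡ 140 (mod 817).
Since 140 ≠ 1, base 5 is a Fermat witness: 817 is composite.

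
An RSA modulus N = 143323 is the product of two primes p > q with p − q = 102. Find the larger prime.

433

Since p = q + 102, we have 143323 = q(q + 102), so q² + 102q − 143323 = 0.
Discriminant: 102² + 4·143323 = 10404 + 573292 = 583696; √583696 = 764.
q = (−102 + 764)/2 = 331, and p = q + 102 = 433.
Check: 331 · 433 = 143323.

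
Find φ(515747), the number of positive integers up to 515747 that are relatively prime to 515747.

Factor: 515747 = 31 · 127 · 131.
φ(515747) = (31−1) · (127−1) · (131−1) = 30 · 126 · 130 = 491400.

491400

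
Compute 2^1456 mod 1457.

2^1 ≡ 2 (mod 1457)
2^2 ≡ 2^2 = 4 ≡ 4 (mod 1457)
2^4 ≡ 4^2 = 16 ≡ 16 (mod 1457)
2^8 ≡ 16^2 = 256 ≡ 256 (mod 1457)
2^16 ≡ 256^2 = 65536 ≡ 1428 (mod 1457)
2^32 ≡ 1428^2 = 2039184 ≡ 841 (mod 1457)
2^64 ≡ 841^2 = 707281 ≡ 636 (mod 1457)
2^128 ≡ 636^2 = 404496 ≡ 907 (mod 1457)
2^256 ≡ 907^2 = 822649 ≡ 901 (mod 1457)
2^512 ≡ 901^2 = 811801 ≡ 252 (mod 1457)
2^1024 ≡ 252^2 = 63504 ≡ 853 (mod 1457)
1456 = 1024 + 256 + 128 + 32 + 16 in binary powers of 2.
So 2^1456 ≡ 853 · 901 · 907 · 841 · 1428 ≡ 1397 (mod 1457).
Since 1397 ≠ 1, base 2 is a Fermat witness: 1457 is composite.

1397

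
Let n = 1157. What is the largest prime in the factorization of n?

1157 = 13 · 89
89 is prime.
So 1157 = 13 · 89; the largest prime factor is 89.

89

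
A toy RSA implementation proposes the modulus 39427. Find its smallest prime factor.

39427 is odd.
Digit sum 25, not divisible by 3.
Ends in 7: not divisible by 5.
7: 39427 = 7·5632 + 3
11: 39427 = 11·3584 + 3
13: 39427 = 13·3032 + 11
17: 39427 = 17·2319 + 4
19: 39427 = 19·2075 + 2
23: 39427 = 23·1714 + 5
29: 39427 = 29·1359 + 16
31: 39427 = 31·1271 + 26
37: 39427 = 37·1065 + 22
41: 39427 = 41·961 + 26
43: 39427 = 43·916 + 39
47: 39427 = 47·838 + 41
53: 39427 = 53·743 + 48
59: 39427 = 59·668 + 15
61: 39427 = 61·646 + 21
67: 39427 = 67·588 + 31
71: 39427 = 71·555 + 22
73: 39427 = 73·540 + 7
79: 39427 = 79·499 + 6
83: 39427 = 83·475 + 2
89: 39427 = 89·443

89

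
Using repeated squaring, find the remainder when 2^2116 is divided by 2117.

1243

2^1 ≡ 2 (mod 2117)
2^2 ≡ 2^2 = 4 ≡ 4 (mod 2117)
2^4 ≡ 4^2 = 16 ≡ 16 (mod 2117)
2^8 ≡ 16^2 = 256 ≡ 256 (mod 2117)
2^16 ≡ 256^2 = 65536 ≡ 2026 (mod 2117)
2^32 ≡ 2026^2 = 4104676 ≡ 1930 (mod 2117)
2^64 ≡ 1930^2 = 3724900 ≡ 1097 (mod 2117)
2^128 ≡ 1097^2 = 1203409 ≡ 953 (mod 2117)
2^256 ≡ 953^2 = 908209 ≡ 16 (mod 2117)
2^512 ≡ 16^2 = 256 ≡ 256 (mod 2117)
2^1024 ≡ 256^2 = 65536 ≡ 2026 (mod 2117)
2^2048 ≡ 2026^2 = 4104676 ≡ 1930 (mod 2117)
2116 = 2048 + 64 + 4 in binary powers of 2.
So 2^2116 ≡ 1930 · 1097 · 16 ≡ 1243 (mod 2117).
Since 1243 ≠ 1, base 2 is a Fermat witness: 2117 is composite.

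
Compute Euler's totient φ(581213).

Factor: 581213 = 17 · 179 · 191.
φ(581213) = (17−1) · (179−1) · (191−1) = 16 · 178 · 190 = 541120.

541120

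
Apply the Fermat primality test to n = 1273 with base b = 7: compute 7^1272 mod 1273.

1179

7^1 ≡ 7 (mod 1273)
7^2 ≡ 7^2 = 49 ≡ 49 (mod 1273)
7^4 ≡ 49^2 = 2401 ≡ 1128 (mod 1273)
7^8 ≡ 1128^2 = 1272384 ≡ 657 (mod 1273)
7^16 ≡ 657^2 = 431649 ≡ 102 (mod 1273)
7^32 ≡ 102^2 = 10404 ≡ 220 (mod 1273)
7^64 ≡ 220^2 = 48400 ≡ 26 (mod 1273)
7^128 ≡ 26^2 = 676 ≡ 676 (mod 1273)
7^256 ≡ 676^2 = 456976 ≡ 1242 (mod 1273)
7^512 ≡ 1242^2 = 1542564 ≡ 961 (mod 1273)
7^1024 ≡ 961^2 = 923521 ≡ 596 (mod 1273)
1272 = 1024 + 128 + 64 + 32 + 16 + 8 in binary powers of 2.
So 7^1272 ≡ 596 · 676 · 26 · 220 · 102 · 657 ≡ 1179 (mod 1273).
Since 1179 ≠ 1, base 7 is a Fermat witness: 1273 is composite.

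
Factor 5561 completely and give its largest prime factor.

83

5561 = 67 · 83
83 is prime.
So 5561 = 67 · 83; the largest prime factor is 83.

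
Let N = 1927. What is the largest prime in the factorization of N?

47

1927 = 41 · 47
47 is prime.
So 1927 = 41 · 47; the largest prime factor is 47.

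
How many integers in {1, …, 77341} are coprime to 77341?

Factor: 77341 = 11 · 79 · 89.
φ(77341) = (11−1) · (79−1) · (89−1) = 10 · 78 · 88 = 68640.

68640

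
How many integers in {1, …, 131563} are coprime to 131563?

120960

Factor: 131563 = 17 · 71 · 109.
φ(131563) = (17−1) · (71−1) · (109−1) = 16 · 70 · 108 = 120960.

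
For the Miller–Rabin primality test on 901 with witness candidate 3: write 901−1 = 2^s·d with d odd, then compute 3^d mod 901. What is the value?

734

901 − 1 = 900 = 2^2 · 225, so d = 225.
3^1 ≡ 3 (mod 901)
3^2 ≡ 3^2 = 9 ≡ 9 (mod 901)
3^4 ≡ 9^2 = 81 ≡ 81 (mod 901)
3^8 ≡ 81^2 = 6561 ≡ 254 (mod 901)
3^16 ≡ 254^2 = 64516 ≡ 545 (mod 901)
3^32 ≡ 545^2 = 297025 ≡ 596 (mod 901)
3^64 ≡ 596^2 = 355216 ≡ 222 (mod 901)
3^128 ≡ 222^2 = 49284 ≡ 630 (mod 901)
225 = 128 + 64 + 32 + 1 in binary powers of 2.
So 3^225 ≡ 630 · 222 · 596 · 3 ≡ 734 (mod 901).
Squaring chain: 734 → 859; never reaches −1, so base 3 is a Miller–Rabin witness that 901 is composite.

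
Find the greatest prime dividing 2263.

73

2263 = 31 · 73
73 is prime.
So 2263 = 31 · 73; the largest prime factor is 73.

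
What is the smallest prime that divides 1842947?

71

1842947 is odd.
Digit sum 35, not divisible by 3.
Ends in 7: not divisible by 5.
7: 1842947 = 7·263278 + 1
11: 1842947 = 11·167540 + 7
13: 1842947 = 13·141765 + 2
17: 1842947 = 17·108408 + 11
19: 1842947 = 19·96997 + 4
23: 1842947 = 23·80128 + 3
29: 1842947 = 29·63549 + 26
31: 1842947 = 31·59449 + 28
37: 1842947 = 37·49809 + 14
41: 1842947 = 41·44949 + 38
43: 1842947 = 43·42859 + 10
47: 1842947 = 47·39211 + 30
53: 1842947 = 53·34772 + 31
59: 1842947 = 59·31236 + 23
61: 1842947 = 61·30212 + 15
67: 1842947 = 67·27506 + 45
71: 1842947 = 71·25957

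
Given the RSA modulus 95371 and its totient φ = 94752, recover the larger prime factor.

337

φ(n) = (p−1)(q−1) = n − (p+q) + 1, so p + q = 95371 − 94752 + 1 = 620.
p and q are the roots of t² − 620t + 95371 = 0.
Discriminant: 620² − 4·95371 = 384400 − 381484 = 2916; √2916 = 54.
q = (620 − 54)/2 = 283, p = (620 + 54)/2 = 337.
Check: 283 · 337 = 95371.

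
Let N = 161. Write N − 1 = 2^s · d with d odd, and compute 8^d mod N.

161 − 1 = 160 = 2^5 · 5, so d = 5.
8^1 ≡ 8 (mod 161)
8^2 ≡ 8^2 = 64 ≡ 64 (mod 161)
8^4 ≡ 64^2 = 4096 ≡ 71 (mod 161)
5 = 4 + 1 in binary powers of 2.
So 8^5 ≡ 71 · 8 ≡ 85 (mod 161).
Squaring chain: 85 → 141 → 78 → 127 → 29; never reaches −1, so base 8 is a Miller–Rabin witness that 161 is composite.

85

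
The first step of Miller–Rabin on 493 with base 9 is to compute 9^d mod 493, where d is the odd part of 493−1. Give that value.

457

493 − 1 = 492 = 2^2 · 123, so d = 123.
9^1 ≡ 9 (mod 493)
9^2 ≡ 9^2 = 81 ≡ 81 (mod 493)
9^4 ≡ 81^2 = 6561 ≡ 152 (mod 493)
9^8 ≡ 152^2 = 23104 ≡ 426 (mod 493)
9^16 ≡ 426^2 = 181476 ≡ 52 (mod 493)
9^32 ≡ 52^2 = 2704 ≡ 239 (mod 493)
9^64 ≡ 239^2 = 57121 ≡ 426 (mod 493)
123 = 64 + 32 + 16 + 8 + 2 + 1 in binary powers of 2.
So 9^123 ≡ 426 · 239 · 52 · 426 · 81 · 9 ≡ 457 (mod 493).
Squaring chain: 457 → 310; never reaches −1, so base 9 is a Miller–Rabin witness that 493 is composite.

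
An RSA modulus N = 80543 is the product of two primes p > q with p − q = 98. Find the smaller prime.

Since p = q + 98, we have 80543 = q(q + 98), so q² + 98q − 80543 = 0.
Discriminant: 98² + 4·80543 = 9604 + 322172 = 331776; √331776 = 576.
q = (−98 + 576)/2 = 239, and p = q + 98 = 337.
Check: 239 · 337 = 80543.

239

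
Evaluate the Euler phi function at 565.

448

Factor: 565 = 5 · 113.
φ(565) = (5−1) · (113−1) = 4 · 112 = 448.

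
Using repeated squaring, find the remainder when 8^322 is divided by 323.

8^1 ≡ 8 (mod 323)
8^2 ≡ 8^2 = 64 ≡ 64 (mod 323)
8^4 ≡ 64^2 = 4096 ≡ 220 (mod 323)
8^8 ≡ 220^2 = 48400 ≡ 273 (mod 323)
8^16 ≡ 273^2 = 74529 ≡ 239 (mod 323)
8^32 ≡ 239^2 = 57121 ≡ 273 (mod 323)
8^64 ≡ 273^2 = 74529 ≡ 239 (mod 323)
8^128 ≡ 239^2 = 57121 ≡ 273 (mod 323)
8^256 ≡ 273^2 = 74529 ≡ 239 (mod 323)
322 = 256 + 64 + 2 in binary powers of 2.
So 8^322 ≡ 239 · 239 · 64 ≡ 30 (mod 323).
Since 30 ≠ 1, base 8 is a Fermat witness: 323 is composite.

30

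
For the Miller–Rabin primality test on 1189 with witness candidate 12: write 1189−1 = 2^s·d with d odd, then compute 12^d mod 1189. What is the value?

1189 − 1 = 1188 = 2^2 · 297, so d = 297.
12^1 ≡ 12 (mod 1189)
12^2 ≡ 12^2 = 144 ≡ 144 (mod 1189)
12^4 ≡ 144^2 = 20736 ≡ 523 (mod 1189)
12^8 ≡ 523^2 = 273529 ≡ 59 (mod 1189)
12^16 ≡ 59^2 = 3481 ≡ 1103 (mod 1189)
12^32 ≡ 1103^2 = 1216609 ≡ 262 (mod 1189)
12^64 ≡ 262^2 = 68644 ≡ 871 (mod 1189)
12^128 ≡ 871^2 = 758641 ≡ 59 (mod 1189)
12^256 ≡ 59^2 = 3481 ≡ 1103 (mod 1189)
297 = 256 + 32 + 8 + 1 in binary powers of 2.
So 12^297 ≡ 1103 · 262 · 59 · 12 ≡ 157 (mod 1189).
Squaring chain: 157 → 869; never reaches −1, so base 12 is a Miller–Rabin witness that 1189 is composite.

157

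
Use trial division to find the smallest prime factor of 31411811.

67

31411811 is odd.
Digit sum 20, not divisible by 3.
Ends in 1: not divisible by 5.
7: 31411811 = 7·4487401 + 4
11: 31411811 = 11·2855619 + 2
13: 31411811 = 13·2416293 + 2
17: 31411811 = 17·1847753 + 10
19: 31411811 = 19·1653253 + 4
23: 31411811 = 23·1365730 + 21
29: 31411811 = 29·1083165 + 26
31: 31411811 = 31·1013284 + 7
37: 31411811 = 37·848967 + 32
41: 31411811 = 41·766141 + 30
43: 31411811 = 43·730507 + 10
47: 31411811 = 47·668336 + 19
53: 31411811 = 53·592675 + 36
59: 31411811 = 59·532403 + 34
61: 31411811 = 61·514947 + 44
67: 31411811 = 67·468833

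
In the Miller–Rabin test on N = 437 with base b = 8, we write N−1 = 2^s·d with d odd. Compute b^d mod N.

437 − 1 = 436 = 2^2 · 109, so d = 109.
8^1 ≡ 8 (mod 437)
8^2 ≡ 8^2 = 64 ≡ 64 (mod 437)
8^4 ≡ 64^2 = 4096 ≡ 163 (mod 437)
8^8 ≡ 163^2 = 26569 ≡ 349 (mod 437)
8^16 ≡ 349^2 = 121801 ≡ 315 (mod 437)
8^32 ≡ 315^2 = 99225 ≡ 26 (mod 437)
8^64 ≡ 26^2 = 676 ≡ 239 (mod 437)
109 = 64 + 32 + 8 + 4 + 1 in binary powers of 2.
So 8^109 ≡ 239 · 26 · 349 · 163 · 8 ≡ 141 (mod 437).
Squaring chain: 141 → 216; never reaches −1, so base 8 is a Miller–Rabin witness that 437 is composite.

141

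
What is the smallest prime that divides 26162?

26162 is even: 2 divides it.

2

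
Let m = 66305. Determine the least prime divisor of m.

5

66305 is odd.
Digit sum 20, not divisible by 3.
Ends in 5: divisible by 5.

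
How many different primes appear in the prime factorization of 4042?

4042 = 2 · 2021
2021 = 43 · 47
4042 = 2 · 43 · 47, which has 3 distinct prime factors.

3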